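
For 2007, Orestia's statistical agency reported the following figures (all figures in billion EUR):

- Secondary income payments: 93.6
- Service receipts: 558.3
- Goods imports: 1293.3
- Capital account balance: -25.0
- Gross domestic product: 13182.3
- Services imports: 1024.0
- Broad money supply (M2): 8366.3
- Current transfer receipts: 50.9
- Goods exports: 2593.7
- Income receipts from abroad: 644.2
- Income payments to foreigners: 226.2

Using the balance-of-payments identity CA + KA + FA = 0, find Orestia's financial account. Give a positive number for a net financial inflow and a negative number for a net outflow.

-1185.0

Goods balance = 2593.7 - 1293.3 = 1300.4
Services balance = 558.3 - 1024.0 = -465.7
Trade balance (goods + services) = 1300.4 + (-465.7) = 834.7
Net primary income = 644.2 - 226.2 = 418.0
Net secondary income = 50.9 - 93.6 = -42.7
Current account = 834.7 + 418.0 + (-42.7) = 1210.0
Financial account = -(1210.0 + (-25.0)) = -1185.0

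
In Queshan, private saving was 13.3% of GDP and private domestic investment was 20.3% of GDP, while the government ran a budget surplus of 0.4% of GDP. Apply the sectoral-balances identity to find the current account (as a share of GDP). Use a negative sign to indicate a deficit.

By the sectoral-balances identity, CA = (S_private - I) + (T - G).
Private balance = 13.3 - 20.3 = -7.0
Government balance (T - G) = 0.4
CA = -7.0 + 0.4 = -6.6

-6.6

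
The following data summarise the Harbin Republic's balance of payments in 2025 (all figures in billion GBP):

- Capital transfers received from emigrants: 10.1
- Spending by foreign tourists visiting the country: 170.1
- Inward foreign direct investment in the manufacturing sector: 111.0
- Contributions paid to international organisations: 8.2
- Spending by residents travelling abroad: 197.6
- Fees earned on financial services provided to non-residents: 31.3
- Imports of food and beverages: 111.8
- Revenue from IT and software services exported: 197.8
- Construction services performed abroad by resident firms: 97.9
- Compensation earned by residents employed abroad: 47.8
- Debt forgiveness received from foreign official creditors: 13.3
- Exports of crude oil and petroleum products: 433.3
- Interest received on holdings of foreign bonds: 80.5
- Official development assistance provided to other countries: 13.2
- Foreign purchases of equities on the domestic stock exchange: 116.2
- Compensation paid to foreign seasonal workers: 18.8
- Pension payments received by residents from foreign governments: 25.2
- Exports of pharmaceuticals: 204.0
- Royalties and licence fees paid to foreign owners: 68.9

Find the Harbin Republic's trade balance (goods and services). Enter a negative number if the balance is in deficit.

Goods: -111.8 + 204.0 + 433.3 = 525.5
Services: -197.6 + 31.3 + 197.8 + 170.1 - 68.9 + 97.9 = 230.6
Trade balance = 525.5 + 230.6 = 756.1
(Excluded from the trade balance — capital account: capital transfers received from emigrants 10.1, debt forgiveness received from foreign official creditors 13.3; financial account: inward foreign direct investment in the manufacturing sector 111.0, foreign purchases of equities on the domestic stock exchange 116.2; secondary income: contributions paid to international organisations 8.2, official development assistance provided to other countries 13.2, pension payments received by residents from foreign governments 25.2; primary income: compensation earned by residents employed abroad 47.8, interest received on holdings of foreign bonds 80.5, compensation paid to foreign seasonal workers 18.8.)

756.1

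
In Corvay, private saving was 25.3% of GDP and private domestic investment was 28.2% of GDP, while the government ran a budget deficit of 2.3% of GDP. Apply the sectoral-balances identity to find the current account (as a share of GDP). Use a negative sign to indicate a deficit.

By the sectoral-balances identity, CA = (S_private - I) + (T - G).
Private balance = 25.3 - 28.2 = -2.9
Government balance (T - G) = -2.3
CA = -2.9 + (-2.3) = -5.2

-5.2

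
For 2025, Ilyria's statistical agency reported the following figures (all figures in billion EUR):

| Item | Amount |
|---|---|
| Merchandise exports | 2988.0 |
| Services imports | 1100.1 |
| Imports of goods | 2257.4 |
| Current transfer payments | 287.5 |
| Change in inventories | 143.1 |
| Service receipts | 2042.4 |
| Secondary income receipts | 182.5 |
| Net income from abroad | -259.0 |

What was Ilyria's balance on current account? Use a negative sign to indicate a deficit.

Goods balance = 2988.0 - 2257.4 = 730.6
Services balance = 2042.4 - 1100.1 = 942.3
Trade balance (goods + services) = 730.6 + 942.3 = 1672.9
Net primary income = -259.0
Net secondary income = 182.5 - 287.5 = -105.0
Current account = 1672.9 + (-259.0) + (-105.0) = 1308.9

1308.9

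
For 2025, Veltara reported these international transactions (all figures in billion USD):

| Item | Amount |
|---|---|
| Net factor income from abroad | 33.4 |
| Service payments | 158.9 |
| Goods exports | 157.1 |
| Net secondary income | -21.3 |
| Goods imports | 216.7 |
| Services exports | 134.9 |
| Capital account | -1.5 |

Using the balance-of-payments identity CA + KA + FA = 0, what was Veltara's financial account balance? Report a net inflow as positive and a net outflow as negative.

Goods balance = 157.1 - 216.7 = -59.6
Services balance = 134.9 - 158.9 = -24.0
Trade balance (goods + services) = -59.6 + (-24.0) = -83.6
Net primary income = 33.4
Net secondary income = -21.3
Current account = -83.6 + 33.4 + (-21.3) = -71.5
Financial account = -(-71.5 + (-1.5)) = 73.0

73.0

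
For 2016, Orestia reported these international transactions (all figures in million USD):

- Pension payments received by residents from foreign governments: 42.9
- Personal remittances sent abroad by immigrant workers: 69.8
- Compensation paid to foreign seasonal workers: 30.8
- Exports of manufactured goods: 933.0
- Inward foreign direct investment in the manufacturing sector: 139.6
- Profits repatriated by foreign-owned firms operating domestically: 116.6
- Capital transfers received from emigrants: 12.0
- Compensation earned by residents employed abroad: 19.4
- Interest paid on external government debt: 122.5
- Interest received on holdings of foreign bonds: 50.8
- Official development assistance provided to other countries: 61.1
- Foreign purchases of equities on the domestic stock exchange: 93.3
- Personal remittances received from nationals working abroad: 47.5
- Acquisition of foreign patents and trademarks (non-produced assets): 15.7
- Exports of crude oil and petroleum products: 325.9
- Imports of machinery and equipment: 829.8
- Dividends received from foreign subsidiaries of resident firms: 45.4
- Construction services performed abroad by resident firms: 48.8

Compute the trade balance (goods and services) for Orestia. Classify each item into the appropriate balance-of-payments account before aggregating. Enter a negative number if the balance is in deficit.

477.9

Goods: 933.0 - 829.8 + 325.9 = 429.1
Services: 48.8
Trade balance = 429.1 + 48.8 = 477.9
(Excluded from the trade balance — secondary income: pension payments received by residents from foreign governments 42.9, personal remittances sent abroad by immigrant workers 69.8, official development assistance provided to other countries 61.1, personal remittances received from nationals working abroad 47.5; primary income: compensation paid to foreign seasonal workers 30.8, profits repatriated by foreign-owned firms operating domestically 116.6, compensation earned by residents employed abroad 19.4, interest paid on external government debt 122.5, interest received on holdings of foreign bonds 50.8, dividends received from foreign subsidiaries of resident firms 45.4; financial account: inward foreign direct investment in the manufacturing sector 139.6, foreign purchases of equities on the domestic stock exchange 93.3; capital account: capital transfers received from emigrants 12.0, acquisition of foreign patents and trademarks (non-produced assets) 15.7.)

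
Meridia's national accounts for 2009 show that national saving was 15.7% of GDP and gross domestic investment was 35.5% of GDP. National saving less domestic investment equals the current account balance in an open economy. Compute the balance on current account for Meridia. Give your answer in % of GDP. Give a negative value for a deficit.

-19.8

S - I = CA (net lending to the rest of the world).
CA = S - I = 15.7 - 35.5 = -19.8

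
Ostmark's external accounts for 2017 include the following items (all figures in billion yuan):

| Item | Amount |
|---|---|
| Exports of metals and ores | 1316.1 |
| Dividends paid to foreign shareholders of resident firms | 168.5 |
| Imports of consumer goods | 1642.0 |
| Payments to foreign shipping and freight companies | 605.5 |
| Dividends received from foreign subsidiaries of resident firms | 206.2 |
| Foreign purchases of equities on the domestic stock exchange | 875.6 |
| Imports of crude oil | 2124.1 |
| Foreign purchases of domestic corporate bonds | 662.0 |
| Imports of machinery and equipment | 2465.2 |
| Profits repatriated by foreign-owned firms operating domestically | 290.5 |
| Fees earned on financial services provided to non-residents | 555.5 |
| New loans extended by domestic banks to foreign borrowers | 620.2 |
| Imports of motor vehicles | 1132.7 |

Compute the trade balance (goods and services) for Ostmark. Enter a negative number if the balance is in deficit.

-6097.9

Goods: -1132.7 - 1642.0 - 2465.2 + 1316.1 - 2124.1 = -6047.9
Services: -605.5 + 555.5 = -50.0
Trade balance = -6047.9 + (-50.0) = -6097.9
(Excluded from the trade balance — primary income: dividends paid to foreign shareholders of resident firms 168.5, dividends received from foreign subsidiaries of resident firms 206.2, profits repatriated by foreign-owned firms operating domestically 290.5; financial account: foreign purchases of equities on the domestic stock exchange 875.6, foreign purchases of domestic corporate bonds 662.0, new loans extended by domestic banks to foreign borrowers 620.2.)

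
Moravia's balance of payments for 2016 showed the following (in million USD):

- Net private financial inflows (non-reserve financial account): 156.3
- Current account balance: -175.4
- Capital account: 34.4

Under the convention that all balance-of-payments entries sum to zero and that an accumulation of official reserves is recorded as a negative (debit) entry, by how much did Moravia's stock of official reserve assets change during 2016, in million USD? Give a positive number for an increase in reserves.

15.3

Official reserve transactions balance = -((-175.4) + 34.4 + 156.3) = -15.3
An accumulation of reserves is recorded as a debit (negative entry), so the change in the stock of reserves is the negative of that balance.
Change in official reserves = -(-15.3) = 15.3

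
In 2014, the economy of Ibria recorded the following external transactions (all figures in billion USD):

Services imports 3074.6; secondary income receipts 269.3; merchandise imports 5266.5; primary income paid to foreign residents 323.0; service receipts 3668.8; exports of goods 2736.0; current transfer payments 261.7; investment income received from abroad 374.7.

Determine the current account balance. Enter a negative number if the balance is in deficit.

Goods balance = 2736.0 - 5266.5 = -2530.5
Services balance = 3668.8 - 3074.6 = 594.2
Trade balance (goods + services) = -2530.5 + 594.2 = -1936.3
Net primary income = 374.7 - 323.0 = 51.7
Net secondary income = 269.3 - 261.7 = 7.6
Current account = -1936.3 + 51.7 + 7.6 = -1877.0

-1877.0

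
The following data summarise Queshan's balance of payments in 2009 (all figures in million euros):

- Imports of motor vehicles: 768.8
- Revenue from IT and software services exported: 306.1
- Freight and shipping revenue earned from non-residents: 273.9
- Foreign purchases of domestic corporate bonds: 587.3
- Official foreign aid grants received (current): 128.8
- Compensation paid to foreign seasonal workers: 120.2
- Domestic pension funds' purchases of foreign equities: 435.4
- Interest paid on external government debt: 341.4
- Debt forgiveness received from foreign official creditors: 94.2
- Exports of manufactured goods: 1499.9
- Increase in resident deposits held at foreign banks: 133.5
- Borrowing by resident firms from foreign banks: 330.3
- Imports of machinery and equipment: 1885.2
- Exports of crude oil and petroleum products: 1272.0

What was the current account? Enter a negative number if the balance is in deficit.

Goods: 1499.9 - 1885.2 + 1272.0 - 768.8 = 117.9
Services: 306.1 + 273.9 = 580.0
Primary income: -341.4 - 120.2 = -461.6
Secondary income: 128.8
Current account = 117.9 + 580.0 + (-461.6) + 128.8 = 365.1
(Excluded from the current account — financial account: foreign purchases of domestic corporate bonds 587.3, domestic pension funds' purchases of foreign equities 435.4, increase in resident deposits held at foreign banks 133.5, borrowing by resident firms from foreign banks 330.3; capital account: debt forgiveness received from foreign official creditors 94.2.)

365.1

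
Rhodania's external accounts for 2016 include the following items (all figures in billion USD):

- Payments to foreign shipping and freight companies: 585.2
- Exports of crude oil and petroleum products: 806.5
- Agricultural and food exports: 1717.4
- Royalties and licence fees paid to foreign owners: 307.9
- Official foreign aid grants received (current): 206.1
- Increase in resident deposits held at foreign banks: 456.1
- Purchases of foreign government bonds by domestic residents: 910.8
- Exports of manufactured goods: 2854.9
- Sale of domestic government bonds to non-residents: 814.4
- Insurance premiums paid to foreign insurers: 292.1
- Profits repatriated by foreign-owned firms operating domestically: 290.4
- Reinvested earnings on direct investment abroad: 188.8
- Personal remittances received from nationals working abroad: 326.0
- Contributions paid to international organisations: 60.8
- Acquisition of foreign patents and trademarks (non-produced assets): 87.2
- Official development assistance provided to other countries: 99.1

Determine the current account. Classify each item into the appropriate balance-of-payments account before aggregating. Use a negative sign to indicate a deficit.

4464.2

Goods: 1717.4 + 806.5 + 2854.9 = 5378.8
Services: -292.1 - 585.2 - 307.9 = -1185.2
Primary income: -290.4 + 188.8 = -101.6
Secondary income: -99.1 + 206.1 + 326.0 - 60.8 = 372.2
Current account = 5378.8 + (-1185.2) + (-101.6) + 372.2 = 4464.2
(Excluded from the current account — financial account: increase in resident deposits held at foreign banks 456.1, purchases of foreign government bonds by domestic residents 910.8, sale of domestic government bonds to non-residents 814.4; capital account: acquisition of foreign patents and trademarks (non-produced assets) 87.2.)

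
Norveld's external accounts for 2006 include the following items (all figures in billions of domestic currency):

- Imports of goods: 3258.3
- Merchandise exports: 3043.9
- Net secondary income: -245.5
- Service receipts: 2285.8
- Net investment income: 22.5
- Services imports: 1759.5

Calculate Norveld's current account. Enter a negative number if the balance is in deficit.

88.9

Goods balance = 3043.9 - 3258.3 = -214.4
Services balance = 2285.8 - 1759.5 = 526.3
Trade balance (goods + services) = -214.4 + 526.3 = 311.9
Net primary income = 22.5
Net secondary income = -245.5
Current account = 311.9 + 22.5 + (-245.5) = 88.9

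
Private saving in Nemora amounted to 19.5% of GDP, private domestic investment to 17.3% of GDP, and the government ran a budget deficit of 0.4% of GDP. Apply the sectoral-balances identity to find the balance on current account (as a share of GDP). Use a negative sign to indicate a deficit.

By the sectoral-balances identity, CA = (S_private - I) + (T - G).
Private balance = 19.5 - 17.3 = 2.2
Government balance (T - G) = -0.4
CA = 2.2 + (-0.4) = 1.8

1.8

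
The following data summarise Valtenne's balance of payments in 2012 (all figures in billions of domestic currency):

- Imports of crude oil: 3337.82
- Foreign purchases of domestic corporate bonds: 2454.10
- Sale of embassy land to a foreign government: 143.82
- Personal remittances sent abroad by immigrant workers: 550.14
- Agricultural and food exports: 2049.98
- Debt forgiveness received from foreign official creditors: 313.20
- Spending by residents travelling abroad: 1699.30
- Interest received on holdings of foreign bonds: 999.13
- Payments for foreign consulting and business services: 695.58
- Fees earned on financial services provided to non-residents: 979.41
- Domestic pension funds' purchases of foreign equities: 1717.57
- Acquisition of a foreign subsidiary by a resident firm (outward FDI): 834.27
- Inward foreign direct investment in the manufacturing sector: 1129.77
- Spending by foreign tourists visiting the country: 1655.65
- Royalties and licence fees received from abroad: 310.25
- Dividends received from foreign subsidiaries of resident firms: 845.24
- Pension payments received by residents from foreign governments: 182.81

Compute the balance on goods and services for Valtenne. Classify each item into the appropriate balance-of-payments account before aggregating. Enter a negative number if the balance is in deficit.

-737.41

Goods: -3337.82 + 2049.98 = -1287.84
Services: 310.25 - 1699.30 + 979.41 + 1655.65 - 695.58 = 550.43
Trade balance = -1287.84 + 550.43 = -737.41
(Excluded from the trade balance — financial account: foreign purchases of domestic corporate bonds 2454.10, domestic pension funds' purchases of foreign equities 1717.57, acquisition of a foreign subsidiary by a resident firm (outward FDI) 834.27, inward foreign direct investment in the manufacturing sector 1129.77; capital account: sale of embassy land to a foreign government 143.82, debt forgiveness received from foreign official creditors 313.20; secondary income: personal remittances sent abroad by immigrant workers 550.14, pension payments received by residents from foreign governments 182.81; primary income: interest received on holdings of foreign bonds 999.13, dividends received from foreign subsidiaries of resident firms 845.24.)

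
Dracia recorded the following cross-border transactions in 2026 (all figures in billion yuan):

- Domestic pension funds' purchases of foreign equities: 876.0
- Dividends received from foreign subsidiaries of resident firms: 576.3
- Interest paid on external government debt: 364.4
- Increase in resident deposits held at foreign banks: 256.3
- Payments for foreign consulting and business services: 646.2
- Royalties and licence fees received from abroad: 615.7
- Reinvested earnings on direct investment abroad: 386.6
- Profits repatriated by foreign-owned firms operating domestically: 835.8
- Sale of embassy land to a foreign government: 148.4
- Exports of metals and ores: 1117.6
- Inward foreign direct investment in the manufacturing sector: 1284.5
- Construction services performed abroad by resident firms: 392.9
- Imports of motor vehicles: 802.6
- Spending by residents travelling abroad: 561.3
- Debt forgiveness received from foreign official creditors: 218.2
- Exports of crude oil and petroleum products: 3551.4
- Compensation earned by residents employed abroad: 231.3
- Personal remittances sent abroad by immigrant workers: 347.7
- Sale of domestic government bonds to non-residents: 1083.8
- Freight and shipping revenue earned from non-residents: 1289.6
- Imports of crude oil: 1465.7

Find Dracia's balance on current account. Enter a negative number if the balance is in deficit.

Goods: 1117.6 - 802.6 + 3551.4 - 1465.7 = 2400.7
Services: 1289.6 - 561.3 - 646.2 + 615.7 + 392.9 = 1090.7
Primary income: 576.3 + 386.6 + 231.3 - 364.4 - 835.8 = -6.0
Secondary income: -347.7
Current account = 2400.7 + 1090.7 + (-6.0) + (-347.7) = 3137.7
(Excluded from the current account — financial account: domestic pension funds' purchases of foreign equities 876.0, increase in resident deposits held at foreign banks 256.3, inward foreign direct investment in the manufacturing sector 1284.5, sale of domestic government bonds to non-residents 1083.8; capital account: sale of embassy land to a foreign government 148.4, debt forgiveness received from foreign official creditors 218.2.)

3137.7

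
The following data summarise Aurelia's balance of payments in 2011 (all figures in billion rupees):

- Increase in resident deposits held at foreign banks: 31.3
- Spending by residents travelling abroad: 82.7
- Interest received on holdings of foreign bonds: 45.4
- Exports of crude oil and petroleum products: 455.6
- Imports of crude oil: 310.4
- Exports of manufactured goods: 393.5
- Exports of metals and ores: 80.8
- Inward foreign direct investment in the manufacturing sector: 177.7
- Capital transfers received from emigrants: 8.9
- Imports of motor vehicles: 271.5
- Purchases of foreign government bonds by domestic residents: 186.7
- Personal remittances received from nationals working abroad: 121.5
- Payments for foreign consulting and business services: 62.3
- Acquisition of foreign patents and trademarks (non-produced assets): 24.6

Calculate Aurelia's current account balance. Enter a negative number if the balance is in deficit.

Goods: -271.5 + 455.6 + 80.8 + 393.5 - 310.4 = 348.0
Services: -82.7 - 62.3 = -145.0
Primary income: 45.4
Secondary income: 121.5
Current account = 348.0 + (-145.0) + 45.4 + 121.5 = 369.9
(Excluded from the current account — financial account: increase in resident deposits held at foreign banks 31.3, inward foreign direct investment in the manufacturing sector 177.7, purchases of foreign government bonds by domestic residents 186.7; capital account: capital transfers received from emigrants 8.9, acquisition of foreign patents and trademarks (non-produced assets) 24.6.)

369.9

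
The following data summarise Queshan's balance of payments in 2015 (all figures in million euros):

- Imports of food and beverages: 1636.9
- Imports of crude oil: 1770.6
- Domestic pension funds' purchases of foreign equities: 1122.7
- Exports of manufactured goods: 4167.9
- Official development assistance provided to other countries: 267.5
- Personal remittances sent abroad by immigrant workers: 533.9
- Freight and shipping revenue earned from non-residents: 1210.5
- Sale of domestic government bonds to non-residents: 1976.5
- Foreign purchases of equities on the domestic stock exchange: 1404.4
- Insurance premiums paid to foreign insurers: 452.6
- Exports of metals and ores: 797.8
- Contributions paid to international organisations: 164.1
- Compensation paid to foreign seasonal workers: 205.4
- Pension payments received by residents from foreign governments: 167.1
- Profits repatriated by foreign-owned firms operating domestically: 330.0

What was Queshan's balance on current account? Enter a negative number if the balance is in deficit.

Goods: 4167.9 - 1770.6 - 1636.9 + 797.8 = 1558.2
Services: 1210.5 - 452.6 = 757.9
Primary income: -330.0 - 205.4 = -535.4
Secondary income: -267.5 + 167.1 - 533.9 - 164.1 = -798.4
Current account = 1558.2 + 757.9 + (-535.4) + (-798.4) = 982.3
(Excluded from the current account — financial account: domestic pension funds' purchases of foreign equities 1122.7, sale of domestic government bonds to non-residents 1976.5, foreign purchases of equities on the domestic stock exchange 1404.4.)

982.3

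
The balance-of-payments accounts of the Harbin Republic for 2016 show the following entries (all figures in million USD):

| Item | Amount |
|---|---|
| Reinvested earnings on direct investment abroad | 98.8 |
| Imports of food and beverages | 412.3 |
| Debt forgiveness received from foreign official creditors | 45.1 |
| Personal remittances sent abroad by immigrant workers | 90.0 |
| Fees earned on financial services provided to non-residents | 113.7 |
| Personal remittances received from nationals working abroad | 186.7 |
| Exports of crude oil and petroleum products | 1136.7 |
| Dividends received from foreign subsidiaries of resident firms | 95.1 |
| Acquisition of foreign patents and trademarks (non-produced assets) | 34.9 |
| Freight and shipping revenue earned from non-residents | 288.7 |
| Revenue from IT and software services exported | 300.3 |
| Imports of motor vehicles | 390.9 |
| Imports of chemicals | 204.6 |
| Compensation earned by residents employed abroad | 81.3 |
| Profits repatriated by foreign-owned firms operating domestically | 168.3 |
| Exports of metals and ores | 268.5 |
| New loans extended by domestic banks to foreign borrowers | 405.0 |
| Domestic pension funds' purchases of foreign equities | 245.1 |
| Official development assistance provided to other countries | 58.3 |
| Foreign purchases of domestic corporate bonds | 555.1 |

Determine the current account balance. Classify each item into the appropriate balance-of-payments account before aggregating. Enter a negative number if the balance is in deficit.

1245.4

Goods: -204.6 + 268.5 - 390.9 + 1136.7 - 412.3 = 397.4
Services: 300.3 + 113.7 + 288.7 = 702.7
Primary income: 98.8 + 81.3 - 168.3 + 95.1 = 106.9
Secondary income: -90.0 - 58.3 + 186.7 = 38.4
Current account = 397.4 + 702.7 + 106.9 + 38.4 = 1245.4
(Excluded from the current account — capital account: debt forgiveness received from foreign official creditors 45.1, acquisition of foreign patents and trademarks (non-produced assets) 34.9; financial account: new loans extended by domestic banks to foreign borrowers 405.0, domestic pension funds' purchases of foreign equities 245.1, foreign purchases of domestic corporate bonds 555.1.)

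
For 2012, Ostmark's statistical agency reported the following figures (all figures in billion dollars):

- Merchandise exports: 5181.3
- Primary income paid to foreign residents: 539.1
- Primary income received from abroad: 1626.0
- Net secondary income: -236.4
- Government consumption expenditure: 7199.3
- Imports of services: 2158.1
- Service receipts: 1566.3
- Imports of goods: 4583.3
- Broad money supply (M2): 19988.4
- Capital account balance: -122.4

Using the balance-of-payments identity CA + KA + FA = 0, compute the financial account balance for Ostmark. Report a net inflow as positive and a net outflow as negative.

-734.3

Goods balance = 5181.3 - 4583.3 = 598.0
Services balance = 1566.3 - 2158.1 = -591.8
Trade balance (goods + services) = 598.0 + (-591.8) = 6.2
Net primary income = 1626.0 - 539.1 = 1086.9
Net secondary income = -236.4
Current account = 6.2 + 1086.9 + (-236.4) = 856.7
Financial account = -(856.7 + (-122.4)) = -734.3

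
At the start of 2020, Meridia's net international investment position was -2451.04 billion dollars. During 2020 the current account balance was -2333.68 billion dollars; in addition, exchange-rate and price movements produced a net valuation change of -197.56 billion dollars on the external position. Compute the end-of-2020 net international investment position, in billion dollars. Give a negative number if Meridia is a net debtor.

-4982.28

Change in NIIP = current account + net valuation change = -2333.68 + (-197.56) = -2531.24
End-of-year NIIP = -2451.04 + (-2531.24) = -4982.28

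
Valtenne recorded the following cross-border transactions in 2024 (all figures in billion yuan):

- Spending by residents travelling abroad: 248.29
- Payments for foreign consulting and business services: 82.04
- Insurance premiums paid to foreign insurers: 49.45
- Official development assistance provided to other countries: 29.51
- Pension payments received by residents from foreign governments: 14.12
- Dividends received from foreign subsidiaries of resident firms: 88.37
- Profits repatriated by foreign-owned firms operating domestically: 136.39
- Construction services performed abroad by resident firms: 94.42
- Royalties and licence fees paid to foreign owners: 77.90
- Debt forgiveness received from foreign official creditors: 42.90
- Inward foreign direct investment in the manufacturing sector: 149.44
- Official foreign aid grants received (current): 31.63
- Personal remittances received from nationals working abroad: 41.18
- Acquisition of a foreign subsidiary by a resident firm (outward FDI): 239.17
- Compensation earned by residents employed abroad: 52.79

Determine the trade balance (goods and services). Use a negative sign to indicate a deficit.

Services: -49.45 - 248.29 + 94.42 - 82.04 - 77.90 = -363.26
Trade balance = 0.00 + (-363.26) = -363.26
(Excluded from the trade balance — secondary income: official development assistance provided to other countries 29.51, pension payments received by residents from foreign governments 14.12, official foreign aid grants received (current) 31.63, personal remittances received from nationals working abroad 41.18; primary income: dividends received from foreign subsidiaries of resident firms 88.37, profits repatriated by foreign-owned firms operating domestically 136.39, compensation earned by residents employed abroad 52.79; capital account: debt forgiveness received from foreign official creditors 42.90; financial account: inward foreign direct investment in the manufacturing sector 149.44, acquisition of a foreign subsidiary by a resident firm (outward FDI) 239.17.)

-363.26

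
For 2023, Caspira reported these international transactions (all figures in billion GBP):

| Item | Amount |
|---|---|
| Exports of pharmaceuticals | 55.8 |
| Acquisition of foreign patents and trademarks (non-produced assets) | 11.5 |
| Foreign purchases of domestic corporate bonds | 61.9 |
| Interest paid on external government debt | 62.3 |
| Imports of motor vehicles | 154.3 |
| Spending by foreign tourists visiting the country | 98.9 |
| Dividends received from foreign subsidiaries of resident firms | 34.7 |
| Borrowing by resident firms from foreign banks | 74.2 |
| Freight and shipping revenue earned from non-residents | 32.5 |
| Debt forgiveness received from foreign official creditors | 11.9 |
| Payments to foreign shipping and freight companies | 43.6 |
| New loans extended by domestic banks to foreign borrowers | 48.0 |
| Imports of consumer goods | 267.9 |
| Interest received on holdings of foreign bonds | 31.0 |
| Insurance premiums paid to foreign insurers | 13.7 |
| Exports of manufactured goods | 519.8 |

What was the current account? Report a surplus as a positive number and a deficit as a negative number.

230.9

Goods: -154.3 + 55.8 + 519.8 - 267.9 = 153.4
Services: -43.6 + 32.5 - 13.7 + 98.9 = 74.1
Primary income: -62.3 + 31.0 + 34.7 = 3.4
Current account = 153.4 + 74.1 + 3.4 = 230.9
(Excluded from the current account — capital account: acquisition of foreign patents and trademarks (non-produced assets) 11.5, debt forgiveness received from foreign official creditors 11.9; financial account: foreign purchases of domestic corporate bonds 61.9, borrowing by resident firms from foreign banks 74.2, new loans extended by domestic banks to foreign borrowers 48.0.)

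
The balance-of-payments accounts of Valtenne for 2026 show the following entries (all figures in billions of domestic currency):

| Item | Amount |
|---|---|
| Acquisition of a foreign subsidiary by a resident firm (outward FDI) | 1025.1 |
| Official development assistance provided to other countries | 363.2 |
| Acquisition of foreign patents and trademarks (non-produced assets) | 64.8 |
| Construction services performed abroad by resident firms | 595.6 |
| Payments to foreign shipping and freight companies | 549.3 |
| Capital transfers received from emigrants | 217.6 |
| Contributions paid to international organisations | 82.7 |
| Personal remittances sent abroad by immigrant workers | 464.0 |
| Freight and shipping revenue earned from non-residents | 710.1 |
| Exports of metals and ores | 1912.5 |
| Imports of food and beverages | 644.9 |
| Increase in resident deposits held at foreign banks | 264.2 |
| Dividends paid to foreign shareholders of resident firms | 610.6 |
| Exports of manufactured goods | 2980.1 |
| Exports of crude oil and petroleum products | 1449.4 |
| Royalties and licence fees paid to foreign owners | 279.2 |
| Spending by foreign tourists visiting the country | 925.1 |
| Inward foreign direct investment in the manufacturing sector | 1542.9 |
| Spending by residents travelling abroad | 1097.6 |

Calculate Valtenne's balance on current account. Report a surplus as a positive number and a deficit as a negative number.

4481.3

Goods: 1912.5 - 644.9 + 1449.4 + 2980.1 = 5697.1
Services: -279.2 + 925.1 + 595.6 - 549.3 - 1097.6 + 710.1 = 304.7
Primary income: -610.6
Secondary income: -464.0 - 82.7 - 363.2 = -909.9
Current account = 5697.1 + 304.7 + (-610.6) + (-909.9) = 4481.3
(Excluded from the current account — financial account: acquisition of a foreign subsidiary by a resident firm (outward FDI) 1025.1, increase in resident deposits held at foreign banks 264.2, inward foreign direct investment in the manufacturing sector 1542.9; capital account: acquisition of foreign patents and trademarks (non-produced assets) 64.8, capital transfers received from emigrants 217.6.)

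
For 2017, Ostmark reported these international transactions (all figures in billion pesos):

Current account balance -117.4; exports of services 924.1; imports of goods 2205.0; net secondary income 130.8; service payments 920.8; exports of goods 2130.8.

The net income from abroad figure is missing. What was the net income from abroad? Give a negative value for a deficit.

-177.3

Current account = goods balance + services balance + net primary income + net secondary income
Sum of the known components = 59.9
Net income from abroad = CA - (known components) = -117.4 - 59.9 = -177.3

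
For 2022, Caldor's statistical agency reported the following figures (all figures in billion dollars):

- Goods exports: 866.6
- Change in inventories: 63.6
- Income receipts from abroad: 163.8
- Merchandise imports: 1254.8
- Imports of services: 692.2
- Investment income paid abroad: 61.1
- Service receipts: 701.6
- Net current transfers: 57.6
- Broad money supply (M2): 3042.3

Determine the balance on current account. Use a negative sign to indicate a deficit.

Goods balance = 866.6 - 1254.8 = -388.2
Services balance = 701.6 - 692.2 = 9.4
Trade balance (goods + services) = -388.2 + 9.4 = -378.8
Net primary income = 163.8 - 61.1 = 102.7
Net secondary income = 57.6
Current account = -378.8 + 102.7 + 57.6 = -218.5

-218.5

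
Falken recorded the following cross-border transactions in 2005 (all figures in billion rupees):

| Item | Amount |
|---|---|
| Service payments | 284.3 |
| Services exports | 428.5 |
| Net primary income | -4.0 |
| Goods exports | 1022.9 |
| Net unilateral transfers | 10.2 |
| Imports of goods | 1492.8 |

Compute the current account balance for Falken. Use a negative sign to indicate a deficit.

Goods balance = 1022.9 - 1492.8 = -469.9
Services balance = 428.5 - 284.3 = 144.2
Trade balance (goods + services) = -469.9 + 144.2 = -325.7
Net primary income = -4.0
Net secondary income = 10.2
Current account = -325.7 + (-4.0) + 10.2 = -319.5

-319.5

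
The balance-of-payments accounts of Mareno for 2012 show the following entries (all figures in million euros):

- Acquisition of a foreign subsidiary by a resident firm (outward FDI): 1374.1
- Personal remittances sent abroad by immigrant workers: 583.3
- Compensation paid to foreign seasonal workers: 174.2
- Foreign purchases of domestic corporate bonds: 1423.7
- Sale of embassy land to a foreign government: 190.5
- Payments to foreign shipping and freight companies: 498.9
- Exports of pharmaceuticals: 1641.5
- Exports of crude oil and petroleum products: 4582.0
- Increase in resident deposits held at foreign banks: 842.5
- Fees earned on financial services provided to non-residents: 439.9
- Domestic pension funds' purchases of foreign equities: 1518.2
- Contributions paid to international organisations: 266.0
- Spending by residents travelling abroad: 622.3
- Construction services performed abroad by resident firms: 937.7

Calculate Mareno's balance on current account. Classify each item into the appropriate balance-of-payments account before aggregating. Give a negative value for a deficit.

Goods: 4582.0 + 1641.5 = 6223.5
Services: -622.3 + 937.7 - 498.9 + 439.9 = 256.4
Primary income: -174.2
Secondary income: -266.0 - 583.3 = -849.3
Current account = 6223.5 + 256.4 + (-174.2) + (-849.3) = 5456.4
(Excluded from the current account — financial account: acquisition of a foreign subsidiary by a resident firm (outward FDI) 1374.1, foreign purchases of domestic corporate bonds 1423.7, increase in resident deposits held at foreign banks 842.5, domestic pension funds' purchases of foreign equities 1518.2; capital account: sale of embassy land to a foreign government 190.5.)

5456.4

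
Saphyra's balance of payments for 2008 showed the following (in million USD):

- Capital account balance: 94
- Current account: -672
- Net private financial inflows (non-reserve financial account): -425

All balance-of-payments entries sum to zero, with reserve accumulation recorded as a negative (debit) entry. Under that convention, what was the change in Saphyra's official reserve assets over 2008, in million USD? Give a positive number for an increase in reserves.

Official reserve transactions balance = -((-672) + 94 + (-425)) = 1003
An accumulation of reserves is recorded as a debit (negative entry), so the change in the stock of reserves is the negative of that balance.
Change in official reserves = -(1003) = -1003

-1003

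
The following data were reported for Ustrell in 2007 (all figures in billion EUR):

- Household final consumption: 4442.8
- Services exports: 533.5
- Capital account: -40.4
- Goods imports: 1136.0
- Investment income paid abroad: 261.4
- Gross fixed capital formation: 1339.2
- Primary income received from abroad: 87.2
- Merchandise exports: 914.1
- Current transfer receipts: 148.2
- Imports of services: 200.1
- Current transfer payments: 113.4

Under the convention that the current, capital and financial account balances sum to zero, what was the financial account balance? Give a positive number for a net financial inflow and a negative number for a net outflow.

68.3

Goods balance = 914.1 - 1136.0 = -221.9
Services balance = 533.5 - 200.1 = 333.4
Trade balance (goods + services) = -221.9 + 333.4 = 111.5
Net primary income = 87.2 - 261.4 = -174.2
Net secondary income = 148.2 - 113.4 = 34.8
Current account = 111.5 + (-174.2) + 34.8 = -27.9
Financial account = -(-27.9 + (-40.4)) = 68.3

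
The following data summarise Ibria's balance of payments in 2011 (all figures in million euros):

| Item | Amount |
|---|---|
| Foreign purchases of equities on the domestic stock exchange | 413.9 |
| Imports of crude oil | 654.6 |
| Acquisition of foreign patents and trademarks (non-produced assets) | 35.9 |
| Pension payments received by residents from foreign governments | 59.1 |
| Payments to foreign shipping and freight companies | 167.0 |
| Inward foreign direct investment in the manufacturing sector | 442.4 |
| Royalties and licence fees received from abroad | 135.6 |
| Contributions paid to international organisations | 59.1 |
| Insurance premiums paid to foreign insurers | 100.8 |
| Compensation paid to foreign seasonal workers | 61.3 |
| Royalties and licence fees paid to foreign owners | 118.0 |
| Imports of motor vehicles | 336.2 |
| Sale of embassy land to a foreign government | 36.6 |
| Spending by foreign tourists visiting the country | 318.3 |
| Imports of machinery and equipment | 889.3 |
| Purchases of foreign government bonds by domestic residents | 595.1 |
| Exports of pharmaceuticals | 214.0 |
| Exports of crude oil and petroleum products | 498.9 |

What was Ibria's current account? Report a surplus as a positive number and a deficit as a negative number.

Goods: -654.6 + 214.0 - 336.2 - 889.3 + 498.9 = -1167.2
Services: -100.8 + 318.3 + 135.6 - 167.0 - 118.0 = 68.1
Primary income: -61.3
Secondary income: -59.1 + 59.1 = 0.0
Current account = (-1167.2) + 68.1 + (-61.3) + 0.0 = -1160.4
(Excluded from the current account — financial account: foreign purchases of equities on the domestic stock exchange 413.9, inward foreign direct investment in the manufacturing sector 442.4, purchases of foreign government bonds by domestic residents 595.1; capital account: acquisition of foreign patents and trademarks (non-produced assets) 35.9, sale of embassy land to a foreign government 36.6.)

-1160.4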